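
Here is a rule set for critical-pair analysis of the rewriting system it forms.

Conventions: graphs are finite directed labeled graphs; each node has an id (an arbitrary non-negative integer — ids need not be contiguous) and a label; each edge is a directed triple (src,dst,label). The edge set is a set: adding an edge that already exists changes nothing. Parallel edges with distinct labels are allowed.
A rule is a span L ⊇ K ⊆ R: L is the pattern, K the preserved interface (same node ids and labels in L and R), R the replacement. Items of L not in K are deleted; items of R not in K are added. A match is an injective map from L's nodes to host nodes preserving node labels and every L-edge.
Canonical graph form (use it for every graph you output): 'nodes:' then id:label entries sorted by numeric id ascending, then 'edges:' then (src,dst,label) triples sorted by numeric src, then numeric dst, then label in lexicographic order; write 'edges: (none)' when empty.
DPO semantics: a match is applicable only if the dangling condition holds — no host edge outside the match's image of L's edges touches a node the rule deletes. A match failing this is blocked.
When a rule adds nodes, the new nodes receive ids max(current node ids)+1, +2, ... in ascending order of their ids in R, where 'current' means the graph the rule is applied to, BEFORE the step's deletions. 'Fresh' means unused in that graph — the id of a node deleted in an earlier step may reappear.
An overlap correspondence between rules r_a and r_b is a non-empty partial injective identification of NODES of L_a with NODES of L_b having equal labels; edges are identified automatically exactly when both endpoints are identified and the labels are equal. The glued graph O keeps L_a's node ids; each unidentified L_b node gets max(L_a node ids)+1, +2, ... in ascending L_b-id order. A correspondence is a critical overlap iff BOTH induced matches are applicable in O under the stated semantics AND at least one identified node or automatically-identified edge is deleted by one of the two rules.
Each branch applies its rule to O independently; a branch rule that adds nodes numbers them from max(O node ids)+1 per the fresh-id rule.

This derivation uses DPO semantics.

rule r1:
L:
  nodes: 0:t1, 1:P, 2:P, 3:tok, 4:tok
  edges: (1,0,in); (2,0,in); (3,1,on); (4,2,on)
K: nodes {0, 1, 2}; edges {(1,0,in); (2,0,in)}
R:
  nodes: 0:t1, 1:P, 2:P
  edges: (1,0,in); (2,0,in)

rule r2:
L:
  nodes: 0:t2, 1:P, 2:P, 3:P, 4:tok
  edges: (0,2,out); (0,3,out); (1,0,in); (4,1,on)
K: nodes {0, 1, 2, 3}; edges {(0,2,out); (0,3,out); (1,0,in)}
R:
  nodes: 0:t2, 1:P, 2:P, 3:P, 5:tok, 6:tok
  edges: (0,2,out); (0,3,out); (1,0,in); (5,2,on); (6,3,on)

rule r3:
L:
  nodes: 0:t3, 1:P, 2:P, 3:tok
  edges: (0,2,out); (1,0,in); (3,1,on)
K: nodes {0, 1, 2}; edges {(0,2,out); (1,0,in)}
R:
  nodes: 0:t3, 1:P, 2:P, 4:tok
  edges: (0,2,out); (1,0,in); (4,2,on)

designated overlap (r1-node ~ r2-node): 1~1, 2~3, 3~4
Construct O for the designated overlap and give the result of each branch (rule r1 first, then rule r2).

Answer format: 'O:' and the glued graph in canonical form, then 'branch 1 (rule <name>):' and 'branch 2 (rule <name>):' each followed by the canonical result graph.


O:
nodes: 0:t1, 1:P, 2:P, 3:tok, 4:tok, 5:t2, 6:P
edges: (1,0,in); (1,5,in); (2,0,in); (3,1,on); (4,2,on); (5,2,out); (5,6,out)
branch 1 (rule r1):
nodes: 0:t1, 1:P, 2:P, 5:t2, 6:P
edges: (1,0,in); (1,5,in); (2,0,in); (5,2,out); (5,6,out)
branch 2 (rule r2):
nodes: 0:t1, 1:P, 2:P, 4:tok, 5:t2, 6:P, 7:tok, 8:tok
edges: (1,0,in); (1,5,in); (2,0,in); (4,2,on); (5,2,out); (5,6,out); (7,6,on); (8,2,on)


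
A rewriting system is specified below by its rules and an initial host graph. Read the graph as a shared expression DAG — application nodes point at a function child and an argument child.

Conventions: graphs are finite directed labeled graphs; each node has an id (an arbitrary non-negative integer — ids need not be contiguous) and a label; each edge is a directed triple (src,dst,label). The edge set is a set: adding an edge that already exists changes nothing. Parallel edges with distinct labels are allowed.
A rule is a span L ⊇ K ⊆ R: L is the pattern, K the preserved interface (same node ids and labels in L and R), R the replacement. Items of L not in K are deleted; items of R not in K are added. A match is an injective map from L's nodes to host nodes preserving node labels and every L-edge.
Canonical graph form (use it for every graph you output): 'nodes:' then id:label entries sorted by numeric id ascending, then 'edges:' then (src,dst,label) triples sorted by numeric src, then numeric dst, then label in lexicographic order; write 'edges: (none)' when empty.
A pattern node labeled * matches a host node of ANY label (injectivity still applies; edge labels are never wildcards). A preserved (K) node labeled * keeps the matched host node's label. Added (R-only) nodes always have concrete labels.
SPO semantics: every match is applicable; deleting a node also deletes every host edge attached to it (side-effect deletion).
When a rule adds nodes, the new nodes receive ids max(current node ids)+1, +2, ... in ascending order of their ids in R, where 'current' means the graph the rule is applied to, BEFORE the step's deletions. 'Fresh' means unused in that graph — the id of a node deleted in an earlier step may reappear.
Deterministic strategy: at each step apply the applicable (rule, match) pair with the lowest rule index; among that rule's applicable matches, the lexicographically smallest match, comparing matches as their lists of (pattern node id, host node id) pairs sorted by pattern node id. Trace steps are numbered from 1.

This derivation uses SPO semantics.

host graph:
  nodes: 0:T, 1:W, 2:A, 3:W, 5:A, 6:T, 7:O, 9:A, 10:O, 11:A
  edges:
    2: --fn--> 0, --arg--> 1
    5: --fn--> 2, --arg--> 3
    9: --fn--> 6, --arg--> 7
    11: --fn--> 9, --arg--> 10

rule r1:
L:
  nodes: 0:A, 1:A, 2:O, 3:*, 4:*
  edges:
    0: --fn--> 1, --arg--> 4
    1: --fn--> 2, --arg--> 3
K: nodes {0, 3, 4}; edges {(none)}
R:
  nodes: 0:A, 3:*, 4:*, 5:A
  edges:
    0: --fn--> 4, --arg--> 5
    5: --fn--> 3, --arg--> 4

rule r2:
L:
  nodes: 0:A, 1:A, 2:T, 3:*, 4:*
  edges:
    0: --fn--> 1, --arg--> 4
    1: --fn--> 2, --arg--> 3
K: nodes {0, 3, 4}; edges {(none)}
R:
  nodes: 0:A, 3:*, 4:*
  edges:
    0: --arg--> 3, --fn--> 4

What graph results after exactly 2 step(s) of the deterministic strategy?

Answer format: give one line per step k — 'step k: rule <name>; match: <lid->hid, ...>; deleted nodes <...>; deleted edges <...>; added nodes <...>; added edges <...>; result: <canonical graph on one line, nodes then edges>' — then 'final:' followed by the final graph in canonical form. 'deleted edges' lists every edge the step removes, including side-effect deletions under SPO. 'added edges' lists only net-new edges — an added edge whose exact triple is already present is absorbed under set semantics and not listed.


step 1: rule r2; match: 0->5, 1->2, 2->0, 3->1, 4->3; deleted nodes 0, 2; deleted edges (2,0,fn); (2,1,arg); (5,2,fn); (5,3,arg); added nodes (none); added edges (5,1,arg); (5,3,fn); result: nodes: 1:W, 3:W, 5:A, 6:T, 7:O, 9:A, 10:O, 11:A edges: (5,1,arg); (5,3,fn); (9,6,fn); (9,7,arg); (11,9,fn); (11,10,arg)
step 2: rule r2; match: 0->11, 1->9, 2->6, 3->7, 4->10; deleted nodes 6, 9; deleted edges (9,6,fn); (9,7,arg); (11,9,fn); (11,10,arg); added nodes (none); added edges (11,7,arg); (11,10,fn); result: nodes: 1:W, 3:W, 5:A, 7:O, 10:O, 11:A edges: (5,1,arg); (5,3,fn); (11,7,arg); (11,10,fn)
final:
nodes: 1:W, 3:W, 5:A, 7:O, 10:O, 11:A
edges: (5,1,arg); (5,3,fn); (11,7,arg); (11,10,fn)


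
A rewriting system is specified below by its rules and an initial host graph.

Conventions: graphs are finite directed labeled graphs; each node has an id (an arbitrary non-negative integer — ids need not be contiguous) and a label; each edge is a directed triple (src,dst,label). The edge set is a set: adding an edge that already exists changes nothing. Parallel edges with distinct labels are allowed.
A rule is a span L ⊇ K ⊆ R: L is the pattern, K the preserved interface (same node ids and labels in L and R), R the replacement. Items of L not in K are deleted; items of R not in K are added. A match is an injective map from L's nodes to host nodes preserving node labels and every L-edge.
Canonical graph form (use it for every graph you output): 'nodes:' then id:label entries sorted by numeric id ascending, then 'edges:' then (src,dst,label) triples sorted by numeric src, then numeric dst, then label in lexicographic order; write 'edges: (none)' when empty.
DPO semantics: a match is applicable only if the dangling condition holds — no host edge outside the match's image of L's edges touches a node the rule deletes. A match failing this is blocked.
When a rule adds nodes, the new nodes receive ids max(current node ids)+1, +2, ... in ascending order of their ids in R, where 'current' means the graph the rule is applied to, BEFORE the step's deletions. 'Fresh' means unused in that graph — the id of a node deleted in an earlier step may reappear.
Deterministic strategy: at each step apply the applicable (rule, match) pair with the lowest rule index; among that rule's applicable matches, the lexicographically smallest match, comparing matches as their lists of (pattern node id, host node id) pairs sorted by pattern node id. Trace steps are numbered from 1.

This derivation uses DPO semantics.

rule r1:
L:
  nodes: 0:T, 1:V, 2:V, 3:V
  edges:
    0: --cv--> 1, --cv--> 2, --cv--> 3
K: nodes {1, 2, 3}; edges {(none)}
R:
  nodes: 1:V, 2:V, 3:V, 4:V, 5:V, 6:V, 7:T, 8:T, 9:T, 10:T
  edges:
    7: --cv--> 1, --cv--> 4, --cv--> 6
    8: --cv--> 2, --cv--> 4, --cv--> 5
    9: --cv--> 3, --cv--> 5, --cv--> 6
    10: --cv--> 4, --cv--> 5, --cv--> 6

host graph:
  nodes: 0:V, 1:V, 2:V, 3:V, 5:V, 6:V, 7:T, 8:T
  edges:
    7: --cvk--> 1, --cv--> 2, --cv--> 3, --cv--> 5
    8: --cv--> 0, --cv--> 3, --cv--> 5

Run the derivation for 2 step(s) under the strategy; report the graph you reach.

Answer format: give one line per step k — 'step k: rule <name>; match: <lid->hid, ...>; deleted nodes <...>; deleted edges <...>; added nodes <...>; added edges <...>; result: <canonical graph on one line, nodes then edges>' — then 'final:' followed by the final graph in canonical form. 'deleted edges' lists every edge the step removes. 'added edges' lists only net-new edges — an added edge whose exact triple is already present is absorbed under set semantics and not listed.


step 1: rule r1; match: 0->8, 1->0, 2->3, 3->5; deleted nodes 8; deleted edges (8,0,cv); (8,3,cv); (8,5,cv); added nodes 9, 10, 11, 12, 13, 14, 15; added edges (12,0,cv); (12,9,cv); (12,11,cv); (13,3,cv); (13,9,cv); (13,10,cv); (14,5,cv); (14,10,cv); (14,11,cv); (15,9,cv); (15,10,cv); (15,11,cv); result: nodes: 0:V, 1:V, 2:V, 3:V, 5:V, 6:V, 7:T, 9:V, 10:V, 11:V, 12:T, 13:T, 14:T, 15:T edges: (7,1,cvk); (7,2,cv); (7,3,cv); (7,5,cv); (12,0,cv); (12,9,cv); (12,11,cv); (13,3,cv); (13,9,cv); (13,10,cv); (14,5,cv); (14,10,cv); (14,11,cv); (15,9,cv); (15,10,cv); (15,11,cv)
step 2: rule r1; match: 0->12, 1->0, 2->9, 3->11; deleted nodes 12; deleted edges (12,0,cv); (12,9,cv); (12,11,cv); added nodes 16, 17, 18, 19, 20, 21, 22; added edges (19,0,cv); (19,16,cv); (19,18,cv); (20,9,cv); (20,16,cv); (20,17,cv); (21,11,cv); (21,17,cv); (21,18,cv); (22,16,cv); (22,17,cv); (22,18,cv); result: nodes: 0:V, 1:V, 2:V, 3:V, 5:V, 6:V, 7:T, 9:V, 10:V, 11:V, 13:T, 14:T, 15:T, 16:V, 17:V, 18:V, 19:T, 20:T, 21:T, 22:T edges: (7,1,cvk); (7,2,cv); (7,3,cv); (7,5,cv); (13,3,cv); (13,9,cv); (13,10,cv); (14,5,cv); (14,10,cv); (14,11,cv); (15,9,cv); (15,10,cv); (15,11,cv); (19,0,cv); (19,16,cv); (19,18,cv); (20,9,cv); (20,16,cv); (20,17,cv); (21,11,cv); (21,17,cv); (21,18,cv); (22,16,cv); (22,17,cv); (22,18,cv)
final:
nodes: 0:V, 1:V, 2:V, 3:V, 5:V, 6:V, 7:T, 9:V, 10:V, 11:V, 13:T, 14:T, 15:T, 16:V, 17:V, 18:V, 19:T, 20:T, 21:T, 22:T
edges: (7,1,cvk); (7,2,cv); (7,3,cv); (7,5,cv); (13,3,cv); (13,9,cv); (13,10,cv); (14,5,cv); (14,10,cv); (14,11,cv); (15,9,cv); (15,10,cv); (15,11,cv); (19,0,cv); (19,16,cv); (19,18,cv); (20,9,cv); (20,16,cv); (20,17,cv); (21,11,cv); (21,17,cv); (21,18,cv); (22,16,cv); (22,17,cv); (22,18,cv)


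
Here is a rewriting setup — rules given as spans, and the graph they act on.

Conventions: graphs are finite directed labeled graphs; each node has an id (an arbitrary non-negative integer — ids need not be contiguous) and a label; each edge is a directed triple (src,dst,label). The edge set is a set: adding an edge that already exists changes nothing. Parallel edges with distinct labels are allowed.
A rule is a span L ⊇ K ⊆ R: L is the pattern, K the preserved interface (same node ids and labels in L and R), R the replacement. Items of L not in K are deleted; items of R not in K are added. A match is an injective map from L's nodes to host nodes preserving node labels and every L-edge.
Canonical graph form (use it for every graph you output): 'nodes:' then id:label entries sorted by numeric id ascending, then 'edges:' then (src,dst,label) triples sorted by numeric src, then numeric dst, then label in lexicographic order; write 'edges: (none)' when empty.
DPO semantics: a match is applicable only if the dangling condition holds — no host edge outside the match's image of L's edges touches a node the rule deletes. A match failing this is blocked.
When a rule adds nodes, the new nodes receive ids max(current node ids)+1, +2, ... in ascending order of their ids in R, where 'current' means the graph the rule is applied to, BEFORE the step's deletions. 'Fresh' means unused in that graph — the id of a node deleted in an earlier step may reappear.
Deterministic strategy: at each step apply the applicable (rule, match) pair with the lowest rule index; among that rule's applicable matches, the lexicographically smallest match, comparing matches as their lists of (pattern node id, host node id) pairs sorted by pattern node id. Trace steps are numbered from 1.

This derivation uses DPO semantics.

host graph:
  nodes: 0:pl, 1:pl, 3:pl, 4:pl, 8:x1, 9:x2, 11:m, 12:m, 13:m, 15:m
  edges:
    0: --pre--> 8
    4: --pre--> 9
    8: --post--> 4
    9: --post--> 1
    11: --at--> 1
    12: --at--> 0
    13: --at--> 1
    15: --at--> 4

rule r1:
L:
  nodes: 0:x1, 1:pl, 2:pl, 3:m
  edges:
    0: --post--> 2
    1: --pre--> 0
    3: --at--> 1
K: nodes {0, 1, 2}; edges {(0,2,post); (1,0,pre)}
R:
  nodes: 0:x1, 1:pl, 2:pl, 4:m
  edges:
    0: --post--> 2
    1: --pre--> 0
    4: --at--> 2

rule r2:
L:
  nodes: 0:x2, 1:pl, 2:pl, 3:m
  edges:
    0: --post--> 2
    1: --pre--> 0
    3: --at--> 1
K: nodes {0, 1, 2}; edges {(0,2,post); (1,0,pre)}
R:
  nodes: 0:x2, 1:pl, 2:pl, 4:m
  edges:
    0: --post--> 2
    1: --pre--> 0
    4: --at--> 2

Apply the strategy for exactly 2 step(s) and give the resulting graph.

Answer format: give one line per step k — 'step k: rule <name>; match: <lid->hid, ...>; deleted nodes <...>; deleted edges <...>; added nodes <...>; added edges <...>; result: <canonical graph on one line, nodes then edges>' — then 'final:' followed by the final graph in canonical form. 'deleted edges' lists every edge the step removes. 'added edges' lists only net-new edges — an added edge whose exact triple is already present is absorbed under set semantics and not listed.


step 1: rule r1; match: 0->8, 1->0, 2->4, 3->12; deleted nodes 12; deleted edges (12,0,at); added nodes 16; added edges (16,4,at); result: nodes: 0:pl, 1:pl, 3:pl, 4:pl, 8:x1, 9:x2, 11:m, 13:m, 15:m, 16:m edges: (0,8,pre); (4,9,pre); (8,4,post); (9,1,post); (11,1,at); (13,1,at); (15,4,at); (16,4,at)
step 2: rule r2; match: 0->9, 1->4, 2->1, 3->15; deleted nodes 15; deleted edges (15,4,at); added nodes 17; added edges (17,1,at); result: nodes: 0:pl, 1:pl, 3:pl, 4:pl, 8:x1, 9:x2, 11:m, 13:m, 16:m, 17:m edges: (0,8,pre); (4,9,pre); (8,4,post); (9,1,post); (11,1,at); (13,1,at); (16,4,at); (17,1,at)
final:
nodes: 0:pl, 1:pl, 3:pl, 4:pl, 8:x1, 9:x2, 11:m, 13:m, 16:m, 17:m
edges: (0,8,pre); (4,9,pre); (8,4,post); (9,1,post); (11,1,at); (13,1,at); (16,4,at); (17,1,at)


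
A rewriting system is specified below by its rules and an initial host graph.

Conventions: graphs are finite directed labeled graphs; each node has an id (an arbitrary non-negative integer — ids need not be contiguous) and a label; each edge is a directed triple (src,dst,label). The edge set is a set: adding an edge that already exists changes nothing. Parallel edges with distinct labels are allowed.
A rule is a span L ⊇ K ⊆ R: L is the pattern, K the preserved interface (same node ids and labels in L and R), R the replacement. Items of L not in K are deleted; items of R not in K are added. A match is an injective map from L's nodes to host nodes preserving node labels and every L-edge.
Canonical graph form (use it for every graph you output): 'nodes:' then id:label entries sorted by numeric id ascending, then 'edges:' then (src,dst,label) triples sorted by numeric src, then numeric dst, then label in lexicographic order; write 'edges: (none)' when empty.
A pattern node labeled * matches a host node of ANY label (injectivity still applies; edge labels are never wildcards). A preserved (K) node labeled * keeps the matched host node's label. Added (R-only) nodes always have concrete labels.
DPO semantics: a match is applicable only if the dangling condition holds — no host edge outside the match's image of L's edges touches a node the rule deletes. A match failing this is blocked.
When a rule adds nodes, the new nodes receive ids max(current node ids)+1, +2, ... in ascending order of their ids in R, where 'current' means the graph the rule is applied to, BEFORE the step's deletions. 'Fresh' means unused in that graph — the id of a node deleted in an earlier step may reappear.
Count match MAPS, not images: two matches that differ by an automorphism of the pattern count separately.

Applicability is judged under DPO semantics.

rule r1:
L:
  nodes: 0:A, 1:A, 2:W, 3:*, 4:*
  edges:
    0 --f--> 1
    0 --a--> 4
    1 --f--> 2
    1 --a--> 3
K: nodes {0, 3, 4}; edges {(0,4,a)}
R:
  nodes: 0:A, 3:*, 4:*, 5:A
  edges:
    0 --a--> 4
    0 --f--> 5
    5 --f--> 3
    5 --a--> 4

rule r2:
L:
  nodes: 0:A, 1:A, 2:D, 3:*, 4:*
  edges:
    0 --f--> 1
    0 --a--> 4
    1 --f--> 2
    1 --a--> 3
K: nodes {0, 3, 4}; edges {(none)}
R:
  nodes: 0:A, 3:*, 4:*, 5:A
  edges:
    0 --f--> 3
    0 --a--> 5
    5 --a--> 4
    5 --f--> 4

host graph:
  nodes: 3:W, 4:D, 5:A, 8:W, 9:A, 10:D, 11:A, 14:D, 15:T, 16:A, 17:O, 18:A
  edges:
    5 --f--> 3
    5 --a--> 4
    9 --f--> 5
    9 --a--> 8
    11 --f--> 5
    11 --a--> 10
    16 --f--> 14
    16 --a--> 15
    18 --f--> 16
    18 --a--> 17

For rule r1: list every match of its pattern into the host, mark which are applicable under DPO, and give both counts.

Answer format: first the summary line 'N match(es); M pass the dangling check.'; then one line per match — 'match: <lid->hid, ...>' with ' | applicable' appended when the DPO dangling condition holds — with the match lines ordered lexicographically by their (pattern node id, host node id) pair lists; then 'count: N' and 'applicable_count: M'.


2 match(es); 0 pass the dangling check.
match: 0->9, 1->5, 2->3, 3->4, 4->8
match: 0->11, 1->5, 2->3, 3->4, 4->10
count: 2
applicable_count: 0


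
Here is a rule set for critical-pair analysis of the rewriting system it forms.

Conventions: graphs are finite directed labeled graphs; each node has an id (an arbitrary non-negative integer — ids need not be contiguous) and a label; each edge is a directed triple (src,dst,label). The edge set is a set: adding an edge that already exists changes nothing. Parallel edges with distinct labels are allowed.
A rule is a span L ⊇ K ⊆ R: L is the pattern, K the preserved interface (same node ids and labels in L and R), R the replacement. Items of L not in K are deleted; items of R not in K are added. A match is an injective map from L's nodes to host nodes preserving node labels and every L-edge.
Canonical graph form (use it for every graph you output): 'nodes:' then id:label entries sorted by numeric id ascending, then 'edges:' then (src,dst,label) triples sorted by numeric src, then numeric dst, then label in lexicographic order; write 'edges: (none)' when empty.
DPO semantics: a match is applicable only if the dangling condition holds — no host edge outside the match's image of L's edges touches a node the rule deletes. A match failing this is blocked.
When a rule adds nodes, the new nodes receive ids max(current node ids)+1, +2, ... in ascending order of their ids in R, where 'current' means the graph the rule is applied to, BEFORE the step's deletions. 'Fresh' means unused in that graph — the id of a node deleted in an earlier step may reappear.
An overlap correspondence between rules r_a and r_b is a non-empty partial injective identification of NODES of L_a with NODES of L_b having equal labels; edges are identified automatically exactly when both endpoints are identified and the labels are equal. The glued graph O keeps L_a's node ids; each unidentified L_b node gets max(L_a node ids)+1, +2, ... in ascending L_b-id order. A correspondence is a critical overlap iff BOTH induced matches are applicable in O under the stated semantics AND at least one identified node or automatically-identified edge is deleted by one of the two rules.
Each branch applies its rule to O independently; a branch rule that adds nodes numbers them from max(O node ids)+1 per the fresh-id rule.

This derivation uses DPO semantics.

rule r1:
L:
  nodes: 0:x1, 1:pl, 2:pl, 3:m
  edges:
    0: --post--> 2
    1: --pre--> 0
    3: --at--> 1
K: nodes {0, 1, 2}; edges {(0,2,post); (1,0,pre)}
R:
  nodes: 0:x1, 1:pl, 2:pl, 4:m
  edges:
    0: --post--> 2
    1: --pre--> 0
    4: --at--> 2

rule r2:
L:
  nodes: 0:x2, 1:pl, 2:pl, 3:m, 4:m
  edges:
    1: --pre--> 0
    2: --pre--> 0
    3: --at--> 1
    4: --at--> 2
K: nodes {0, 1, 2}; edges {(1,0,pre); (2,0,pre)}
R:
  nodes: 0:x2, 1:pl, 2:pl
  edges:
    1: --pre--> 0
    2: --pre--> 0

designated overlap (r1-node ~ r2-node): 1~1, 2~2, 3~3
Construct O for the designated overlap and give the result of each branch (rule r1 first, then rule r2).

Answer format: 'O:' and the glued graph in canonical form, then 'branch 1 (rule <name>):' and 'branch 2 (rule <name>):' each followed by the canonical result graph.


O:
nodes: 0:x1, 1:pl, 2:pl, 3:m, 4:x2, 5:m
edges: (0,2,post); (1,0,pre); (1,4,pre); (2,4,pre); (3,1,at); (5,2,at)
branch 1 (rule r1):
nodes: 0:x1, 1:pl, 2:pl, 4:x2, 5:m, 6:m
edges: (0,2,post); (1,0,pre); (1,4,pre); (2,4,pre); (5,2,at); (6,2,at)
branch 2 (rule r2):
nodes: 0:x1, 1:pl, 2:pl, 4:x2
edges: (0,2,post); (1,0,pre); (1,4,pre); (2,4,pre)


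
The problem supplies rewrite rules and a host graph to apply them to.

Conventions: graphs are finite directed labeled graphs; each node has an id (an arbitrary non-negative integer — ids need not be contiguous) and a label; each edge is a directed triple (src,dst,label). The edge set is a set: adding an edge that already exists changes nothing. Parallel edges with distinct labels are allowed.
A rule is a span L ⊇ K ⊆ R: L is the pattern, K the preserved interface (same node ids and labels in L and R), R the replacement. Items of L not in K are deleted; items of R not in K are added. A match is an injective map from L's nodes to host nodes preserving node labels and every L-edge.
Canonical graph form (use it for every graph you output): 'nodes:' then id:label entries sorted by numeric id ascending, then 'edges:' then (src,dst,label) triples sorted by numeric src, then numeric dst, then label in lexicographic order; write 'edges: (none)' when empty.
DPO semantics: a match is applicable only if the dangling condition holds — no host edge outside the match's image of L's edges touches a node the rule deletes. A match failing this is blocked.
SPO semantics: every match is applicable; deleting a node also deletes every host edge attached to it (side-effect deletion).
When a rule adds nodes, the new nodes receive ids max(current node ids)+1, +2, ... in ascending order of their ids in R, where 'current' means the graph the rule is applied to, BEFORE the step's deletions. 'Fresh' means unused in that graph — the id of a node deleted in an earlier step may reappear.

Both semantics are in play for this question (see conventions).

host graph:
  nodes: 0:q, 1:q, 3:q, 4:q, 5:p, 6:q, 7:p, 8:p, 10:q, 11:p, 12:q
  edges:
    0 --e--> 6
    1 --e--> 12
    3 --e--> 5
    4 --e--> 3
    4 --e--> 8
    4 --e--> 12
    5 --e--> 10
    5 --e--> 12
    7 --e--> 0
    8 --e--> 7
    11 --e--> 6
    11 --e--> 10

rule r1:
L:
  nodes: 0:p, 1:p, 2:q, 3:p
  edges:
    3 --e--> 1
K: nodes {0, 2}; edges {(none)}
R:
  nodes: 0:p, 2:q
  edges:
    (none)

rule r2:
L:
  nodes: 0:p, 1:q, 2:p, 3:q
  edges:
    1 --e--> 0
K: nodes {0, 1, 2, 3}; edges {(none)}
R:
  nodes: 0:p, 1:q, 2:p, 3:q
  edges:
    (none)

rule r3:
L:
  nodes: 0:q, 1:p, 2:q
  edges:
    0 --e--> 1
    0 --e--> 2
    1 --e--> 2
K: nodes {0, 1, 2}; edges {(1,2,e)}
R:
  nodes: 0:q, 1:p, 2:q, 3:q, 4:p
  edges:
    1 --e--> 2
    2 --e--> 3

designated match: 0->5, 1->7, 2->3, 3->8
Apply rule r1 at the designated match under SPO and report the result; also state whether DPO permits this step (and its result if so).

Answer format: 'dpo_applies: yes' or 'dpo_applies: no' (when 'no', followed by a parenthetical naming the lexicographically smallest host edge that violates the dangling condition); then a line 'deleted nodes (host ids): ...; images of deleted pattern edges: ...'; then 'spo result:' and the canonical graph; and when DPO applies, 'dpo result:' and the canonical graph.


dpo_applies: no
(the rule deletes node 8, which keeps host edge (4,8,e) outside the match image — the dangling condition fails, DPO blocks; SPO proceeds and side-deletes such edges)
deleted nodes (host ids): 7, 8; images of deleted pattern edges: (8,7,e)
spo result:
nodes: 0:q, 1:q, 3:q, 4:q, 5:p, 6:q, 10:q, 11:p, 12:q
edges: (0,6,e); (1,12,e); (3,5,e); (4,3,e); (4,12,e); (5,10,e); (5,12,e); (11,6,e); (11,10,e)


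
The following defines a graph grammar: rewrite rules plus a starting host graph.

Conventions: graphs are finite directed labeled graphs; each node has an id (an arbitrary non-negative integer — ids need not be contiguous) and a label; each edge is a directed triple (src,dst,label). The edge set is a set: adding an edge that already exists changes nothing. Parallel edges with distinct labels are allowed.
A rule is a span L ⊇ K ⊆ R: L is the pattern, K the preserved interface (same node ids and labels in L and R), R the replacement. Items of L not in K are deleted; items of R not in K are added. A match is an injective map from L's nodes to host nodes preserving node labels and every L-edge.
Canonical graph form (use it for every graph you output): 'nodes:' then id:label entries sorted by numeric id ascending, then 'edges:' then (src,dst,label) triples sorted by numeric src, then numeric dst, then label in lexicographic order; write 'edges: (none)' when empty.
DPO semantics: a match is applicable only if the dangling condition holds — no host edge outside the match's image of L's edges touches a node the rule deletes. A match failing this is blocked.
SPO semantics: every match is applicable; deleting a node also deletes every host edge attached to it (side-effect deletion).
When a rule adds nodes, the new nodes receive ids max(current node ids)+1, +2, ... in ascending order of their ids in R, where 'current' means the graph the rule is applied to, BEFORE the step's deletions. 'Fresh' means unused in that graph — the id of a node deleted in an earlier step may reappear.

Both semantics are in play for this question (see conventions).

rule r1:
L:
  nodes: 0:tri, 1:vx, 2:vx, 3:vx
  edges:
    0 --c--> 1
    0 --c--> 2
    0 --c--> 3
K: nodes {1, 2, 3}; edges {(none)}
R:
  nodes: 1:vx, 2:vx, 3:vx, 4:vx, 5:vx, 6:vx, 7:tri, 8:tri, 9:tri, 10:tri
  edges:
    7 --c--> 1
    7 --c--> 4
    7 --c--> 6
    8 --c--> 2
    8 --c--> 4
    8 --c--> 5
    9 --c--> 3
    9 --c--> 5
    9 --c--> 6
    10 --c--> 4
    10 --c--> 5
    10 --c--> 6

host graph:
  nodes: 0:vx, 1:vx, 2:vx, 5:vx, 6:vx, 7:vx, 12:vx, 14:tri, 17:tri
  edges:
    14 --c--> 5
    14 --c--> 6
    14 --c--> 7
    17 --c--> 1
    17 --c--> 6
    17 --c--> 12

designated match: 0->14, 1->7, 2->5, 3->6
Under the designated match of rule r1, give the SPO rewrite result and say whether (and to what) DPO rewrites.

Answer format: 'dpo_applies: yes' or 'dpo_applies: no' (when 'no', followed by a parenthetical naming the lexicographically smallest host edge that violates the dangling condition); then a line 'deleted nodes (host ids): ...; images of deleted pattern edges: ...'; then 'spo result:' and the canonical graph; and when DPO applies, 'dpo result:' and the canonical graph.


dpo_applies: yes
deleted nodes (host ids): 14; images of deleted pattern edges: (14,5,c); (14,6,c); (14,7,c)
spo result:
nodes: 0:vx, 1:vx, 2:vx, 5:vx, 6:vx, 7:vx, 12:vx, 17:tri, 18:vx, 19:vx, 20:vx, 21:tri, 22:tri, 23:tri, 24:tri
edges: (17,1,c); (17,6,c); (17,12,c); (21,7,c); (21,18,c); (21,20,c); (22,5,c); (22,18,c); (22,19,c); (23,6,c); (23,19,c); (23,20,c); (24,18,c); (24,19,c); (24,20,c)
dpo result:
nodes: 0:vx, 1:vx, 2:vx, 5:vx, 6:vx, 7:vx, 12:vx, 17:tri, 18:vx, 19:vx, 20:vx, 21:tri, 22:tri, 23:tri, 24:tri
edges: (17,1,c); (17,6,c); (17,12,c); (21,7,c); (21,18,c); (21,20,c); (22,5,c); (22,18,c); (22,19,c); (23,6,c); (23,19,c); (23,20,c); (24,18,c); (24,19,c); (24,20,c)


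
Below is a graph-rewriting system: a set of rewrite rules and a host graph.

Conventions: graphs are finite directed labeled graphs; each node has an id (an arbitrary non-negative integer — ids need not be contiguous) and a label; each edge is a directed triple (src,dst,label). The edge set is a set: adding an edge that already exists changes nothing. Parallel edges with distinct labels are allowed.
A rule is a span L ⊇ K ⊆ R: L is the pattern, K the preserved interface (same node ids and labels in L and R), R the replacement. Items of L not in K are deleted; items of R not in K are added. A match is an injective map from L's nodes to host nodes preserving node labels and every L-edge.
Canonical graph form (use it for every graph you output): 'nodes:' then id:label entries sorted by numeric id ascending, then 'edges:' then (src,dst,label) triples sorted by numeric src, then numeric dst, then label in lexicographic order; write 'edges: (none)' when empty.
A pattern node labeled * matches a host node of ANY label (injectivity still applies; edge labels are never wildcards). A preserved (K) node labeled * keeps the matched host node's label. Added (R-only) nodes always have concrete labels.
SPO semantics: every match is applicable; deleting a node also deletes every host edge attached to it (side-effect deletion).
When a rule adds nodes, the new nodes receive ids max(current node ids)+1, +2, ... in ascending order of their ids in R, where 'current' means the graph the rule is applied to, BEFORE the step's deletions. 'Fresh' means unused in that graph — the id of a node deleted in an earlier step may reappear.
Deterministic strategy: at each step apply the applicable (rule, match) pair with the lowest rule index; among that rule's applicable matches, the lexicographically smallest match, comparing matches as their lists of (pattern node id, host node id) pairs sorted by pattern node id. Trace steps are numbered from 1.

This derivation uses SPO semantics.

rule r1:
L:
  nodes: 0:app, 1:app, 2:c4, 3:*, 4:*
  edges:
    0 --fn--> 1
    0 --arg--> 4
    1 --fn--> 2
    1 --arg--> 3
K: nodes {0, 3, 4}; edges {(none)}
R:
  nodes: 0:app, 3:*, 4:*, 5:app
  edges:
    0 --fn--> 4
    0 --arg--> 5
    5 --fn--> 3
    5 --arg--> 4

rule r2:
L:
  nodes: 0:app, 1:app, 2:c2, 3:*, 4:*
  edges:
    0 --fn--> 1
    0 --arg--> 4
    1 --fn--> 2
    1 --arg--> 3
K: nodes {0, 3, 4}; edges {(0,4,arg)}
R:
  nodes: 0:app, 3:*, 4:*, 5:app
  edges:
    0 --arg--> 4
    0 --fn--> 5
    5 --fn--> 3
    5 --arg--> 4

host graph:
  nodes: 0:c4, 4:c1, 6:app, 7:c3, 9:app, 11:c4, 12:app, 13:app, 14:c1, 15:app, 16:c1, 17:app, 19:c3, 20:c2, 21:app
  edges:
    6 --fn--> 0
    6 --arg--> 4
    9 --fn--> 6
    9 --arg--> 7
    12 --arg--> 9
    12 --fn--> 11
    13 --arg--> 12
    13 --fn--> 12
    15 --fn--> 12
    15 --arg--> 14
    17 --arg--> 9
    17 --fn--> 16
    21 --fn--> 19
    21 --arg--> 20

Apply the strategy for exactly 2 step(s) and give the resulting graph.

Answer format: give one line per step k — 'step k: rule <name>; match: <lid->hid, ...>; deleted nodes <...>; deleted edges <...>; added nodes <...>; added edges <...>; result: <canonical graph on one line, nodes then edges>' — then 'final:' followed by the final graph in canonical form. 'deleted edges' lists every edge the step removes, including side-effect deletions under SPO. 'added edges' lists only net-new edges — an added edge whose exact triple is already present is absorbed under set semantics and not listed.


step 1: rule r1; match: 0->9, 1->6, 2->0, 3->4, 4->7; deleted nodes 0, 6; deleted edges (6,0,fn); (6,4,arg); (9,6,fn); (9,7,arg); added nodes 22; added edges (9,7,fn); (9,22,arg); (22,4,fn); (22,7,arg); result: nodes: 4:c1, 7:c3, 9:app, 11:c4, 12:app, 13:app, 14:c1, 15:app, 16:c1, 17:app, 19:c3, 20:c2, 21:app, 22:app edges: (9,7,fn); (9,22,arg); (12,9,arg); (12,11,fn); (13,12,arg); (13,12,fn); (15,12,fn); (15,14,arg); (17,9,arg); (17,16,fn); (21,19,fn); (21,20,arg); (22,4,fn); (22,7,arg)
step 2: rule r1; match: 0->15, 1->12, 2->11, 3->9, 4->14; deleted nodes 11, 12; deleted edges (12,9,arg); (12,11,fn); (13,12,arg); (13,12,fn); (15,12,fn); (15,14,arg); added nodes 23; added edges (15,14,fn); (15,23,arg); (23,9,fn); (23,14,arg); result: nodes: 4:c1, 7:c3, 9:app, 13:app, 14:c1, 15:app, 16:c1, 17:app, 19:c3, 20:c2, 21:app, 22:app, 23:app edges: (9,7,fn); (9,22,arg); (15,14,fn); (15,23,arg); (17,9,arg); (17,16,fn); (21,19,fn); (21,20,arg); (22,4,fn); (22,7,arg); (23,9,fn); (23,14,arg)
final:
nodes: 4:c1, 7:c3, 9:app, 13:app, 14:c1, 15:app, 16:c1, 17:app, 19:c3, 20:c2, 21:app, 22:app, 23:app
edges: (9,7,fn); (9,22,arg); (15,14,fn); (15,23,arg); (17,9,arg); (17,16,fn); (21,19,fn); (21,20,arg); (22,4,fn); (22,7,arg); (23,9,fn); (23,14,arg)


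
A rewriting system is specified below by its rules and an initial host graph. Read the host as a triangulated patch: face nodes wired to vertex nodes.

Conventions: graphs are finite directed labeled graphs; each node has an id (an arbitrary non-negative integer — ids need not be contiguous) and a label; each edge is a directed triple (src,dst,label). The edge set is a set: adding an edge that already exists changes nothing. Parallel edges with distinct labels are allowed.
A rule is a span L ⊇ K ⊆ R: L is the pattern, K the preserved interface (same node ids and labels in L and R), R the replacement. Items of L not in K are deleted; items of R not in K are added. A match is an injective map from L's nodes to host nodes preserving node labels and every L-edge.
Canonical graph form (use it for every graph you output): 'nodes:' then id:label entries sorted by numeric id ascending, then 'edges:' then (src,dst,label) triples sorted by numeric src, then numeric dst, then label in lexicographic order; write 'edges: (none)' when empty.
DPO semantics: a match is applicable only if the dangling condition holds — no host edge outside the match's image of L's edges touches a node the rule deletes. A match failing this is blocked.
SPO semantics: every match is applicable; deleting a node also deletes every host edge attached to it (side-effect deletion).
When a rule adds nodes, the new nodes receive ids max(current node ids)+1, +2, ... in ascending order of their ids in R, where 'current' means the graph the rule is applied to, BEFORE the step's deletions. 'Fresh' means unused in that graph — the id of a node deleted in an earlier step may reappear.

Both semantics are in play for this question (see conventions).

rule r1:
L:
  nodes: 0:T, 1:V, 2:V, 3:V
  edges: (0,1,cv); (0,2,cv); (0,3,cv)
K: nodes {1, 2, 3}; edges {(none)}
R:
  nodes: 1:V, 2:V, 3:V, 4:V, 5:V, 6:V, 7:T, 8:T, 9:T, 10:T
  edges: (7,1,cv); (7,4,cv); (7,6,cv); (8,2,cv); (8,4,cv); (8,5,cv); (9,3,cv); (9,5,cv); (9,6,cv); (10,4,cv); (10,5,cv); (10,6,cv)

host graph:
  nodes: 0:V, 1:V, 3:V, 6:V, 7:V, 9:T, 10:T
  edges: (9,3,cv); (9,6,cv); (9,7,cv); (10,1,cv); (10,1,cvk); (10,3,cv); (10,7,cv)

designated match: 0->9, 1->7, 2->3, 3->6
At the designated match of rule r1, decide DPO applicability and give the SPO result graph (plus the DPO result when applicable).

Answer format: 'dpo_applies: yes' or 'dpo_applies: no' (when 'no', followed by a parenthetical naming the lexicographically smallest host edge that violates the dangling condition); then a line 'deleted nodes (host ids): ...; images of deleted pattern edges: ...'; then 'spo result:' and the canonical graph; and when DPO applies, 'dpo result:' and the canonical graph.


dpo_applies: yes
deleted nodes (host ids): 9; images of deleted pattern edges: (9,3,cv); (9,6,cv); (9,7,cv)
spo result:
nodes: 0:V, 1:V, 3:V, 6:V, 7:V, 10:T, 11:V, 12:V, 13:V, 14:T, 15:T, 16:T, 17:T
edges: (10,1,cv); (10,1,cvk); (10,3,cv); (10,7,cv); (14,7,cv); (14,11,cv); (14,13,cv); (15,3,cv); (15,11,cv); (15,12,cv); (16,6,cv); (16,12,cv); (16,13,cv); (17,11,cv); (17,12,cv); (17,13,cv)
dpo result:
nodes: 0:V, 1:V, 3:V, 6:V, 7:V, 10:T, 11:V, 12:V, 13:V, 14:T, 15:T, 16:T, 17:T
edges: (10,1,cv); (10,1,cvk); (10,3,cv); (10,7,cv); (14,7,cv); (14,11,cv); (14,13,cv); (15,3,cv); (15,11,cv); (15,12,cv); (16,6,cv); (16,12,cv); (16,13,cv); (17,11,cv); (17,12,cv); (17,13,cv)


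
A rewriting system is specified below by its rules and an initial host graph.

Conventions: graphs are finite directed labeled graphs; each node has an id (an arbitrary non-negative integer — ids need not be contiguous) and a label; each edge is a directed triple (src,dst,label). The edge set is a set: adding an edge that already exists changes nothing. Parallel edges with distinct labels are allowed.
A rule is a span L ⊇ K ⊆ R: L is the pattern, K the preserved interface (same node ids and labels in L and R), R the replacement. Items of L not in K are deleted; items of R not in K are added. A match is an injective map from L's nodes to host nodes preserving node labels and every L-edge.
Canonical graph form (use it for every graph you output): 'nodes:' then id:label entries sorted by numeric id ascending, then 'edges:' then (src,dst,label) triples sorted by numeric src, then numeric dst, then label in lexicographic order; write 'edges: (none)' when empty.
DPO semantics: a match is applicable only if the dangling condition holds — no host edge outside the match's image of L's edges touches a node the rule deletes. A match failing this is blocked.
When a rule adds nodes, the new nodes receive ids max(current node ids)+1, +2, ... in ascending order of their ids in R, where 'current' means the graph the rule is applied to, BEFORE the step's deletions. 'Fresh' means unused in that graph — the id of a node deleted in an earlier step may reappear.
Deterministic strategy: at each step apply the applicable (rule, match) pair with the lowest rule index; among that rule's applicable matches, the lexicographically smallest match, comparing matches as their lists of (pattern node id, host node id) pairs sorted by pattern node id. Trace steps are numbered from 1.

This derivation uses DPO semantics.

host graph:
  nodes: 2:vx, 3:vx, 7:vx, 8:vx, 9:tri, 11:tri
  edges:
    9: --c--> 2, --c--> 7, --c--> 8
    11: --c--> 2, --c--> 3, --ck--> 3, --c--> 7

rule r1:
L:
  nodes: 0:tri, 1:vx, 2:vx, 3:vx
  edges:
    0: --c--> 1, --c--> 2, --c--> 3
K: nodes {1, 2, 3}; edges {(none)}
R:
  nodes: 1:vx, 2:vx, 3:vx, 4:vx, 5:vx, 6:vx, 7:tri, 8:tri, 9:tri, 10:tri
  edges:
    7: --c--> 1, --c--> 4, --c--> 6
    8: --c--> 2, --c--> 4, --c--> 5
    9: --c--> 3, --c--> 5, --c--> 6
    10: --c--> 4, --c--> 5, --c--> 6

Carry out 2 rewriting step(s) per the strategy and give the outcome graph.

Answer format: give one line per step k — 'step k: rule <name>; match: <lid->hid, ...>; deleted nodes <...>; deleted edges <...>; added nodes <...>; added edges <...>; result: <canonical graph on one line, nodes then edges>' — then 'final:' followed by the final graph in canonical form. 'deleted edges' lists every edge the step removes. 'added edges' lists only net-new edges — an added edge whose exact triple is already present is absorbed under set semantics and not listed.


step 1: rule r1; match: 0->9, 1->2, 2->7, 3->8; deleted nodes 9; deleted edges (9,2,c); (9,7,c); (9,8,c); added nodes 12, 13, 14, 15, 16, 17, 18; added edges (15,2,c); (15,12,c); (15,14,c); (16,7,c); (16,12,c); (16,13,c); (17,8,c); (17,13,c); (17,14,c); (18,12,c); (18,13,c); (18,14,c); result: nodes: 2:vx, 3:vx, 7:vx, 8:vx, 11:tri, 12:vx, 13:vx, 14:vx, 15:tri, 16:tri, 17:tri, 18:tri edges: (11,2,c); (11,3,c); (11,3,ck); (11,7,c); (15,2,c); (15,12,c); (15,14,c); (16,7,c); (16,12,c); (16,13,c); (17,8,c); (17,13,c); (17,14,c); (18,12,c); (18,13,c); (18,14,c)
step 2: rule r1; match: 0->15, 1->2, 2->12, 3->14; deleted nodes 15; deleted edges (15,2,c); (15,12,c); (15,14,c); added nodes 19, 20, 21, 22, 23, 24, 25; added edges (22,2,c); (22,19,c); (22,21,c); (23,12,c); (23,19,c); (23,20,c); (24,14,c); (24,20,c); (24,21,c); (25,19,c); (25,20,c); (25,21,c); result: nodes: 2:vx, 3:vx, 7:vx, 8:vx, 11:tri, 12:vx, 13:vx, 14:vx, 16:tri, 17:tri, 18:tri, 19:vx, 20:vx, 21:vx, 22:tri, 23:tri, 24:tri, 25:tri edges: (11,2,c); (11,3,c); (11,3,ck); (11,7,c); (16,7,c); (16,12,c); (16,13,c); (17,8,c); (17,13,c); (17,14,c); (18,12,c); (18,13,c); (18,14,c); (22,2,c); (22,19,c); (22,21,c); (23,12,c); (23,19,c); (23,20,c); (24,14,c); (24,20,c); (24,21,c); (25,19,c); (25,20,c); (25,21,c)
final:
nodes: 2:vx, 3:vx, 7:vx, 8:vx, 11:tri, 12:vx, 13:vx, 14:vx, 16:tri, 17:tri, 18:tri, 19:vx, 20:vx, 21:vx, 22:tri, 23:tri, 24:tri, 25:tri
edges: (11,2,c); (11,3,c); (11,3,ck); (11,7,c); (16,7,c); (16,12,c); (16,13,c); (17,8,c); (17,13,c); (17,14,c); (18,12,c); (18,13,c); (18,14,c); (22,2,c); (22,19,c); (22,21,c); (23,12,c); (23,19,c); (23,20,c); (24,14,c); (24,20,c); (24,21,c); (25,19,c); (25,20,c); (25,21,c)
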